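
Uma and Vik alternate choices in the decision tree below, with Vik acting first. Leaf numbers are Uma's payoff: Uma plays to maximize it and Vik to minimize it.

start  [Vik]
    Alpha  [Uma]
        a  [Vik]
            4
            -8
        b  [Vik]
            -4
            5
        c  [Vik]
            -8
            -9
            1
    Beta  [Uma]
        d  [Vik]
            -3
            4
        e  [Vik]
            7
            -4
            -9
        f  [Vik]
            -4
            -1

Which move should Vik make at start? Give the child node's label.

a (Vik): min(4, -8) = -8
b (Vik): min(-4, 5) = -4
c (Vik): min(-8, -9, 1) = -9
Alpha (Uma): max(-8, -4, -9) = -4
d (Vik): min(-3, 4) = -3
e (Vik): min(7, -4, -9) = -9
f (Vik): min(-4, -1) = -4
Beta (Uma): max(-3, -9, -4) = -3
start (Vik): min(-4, -3) = -4
Vik at start wants the lowest of {Alpha=-4, Beta=-3}, so chooses Alpha.

Alpha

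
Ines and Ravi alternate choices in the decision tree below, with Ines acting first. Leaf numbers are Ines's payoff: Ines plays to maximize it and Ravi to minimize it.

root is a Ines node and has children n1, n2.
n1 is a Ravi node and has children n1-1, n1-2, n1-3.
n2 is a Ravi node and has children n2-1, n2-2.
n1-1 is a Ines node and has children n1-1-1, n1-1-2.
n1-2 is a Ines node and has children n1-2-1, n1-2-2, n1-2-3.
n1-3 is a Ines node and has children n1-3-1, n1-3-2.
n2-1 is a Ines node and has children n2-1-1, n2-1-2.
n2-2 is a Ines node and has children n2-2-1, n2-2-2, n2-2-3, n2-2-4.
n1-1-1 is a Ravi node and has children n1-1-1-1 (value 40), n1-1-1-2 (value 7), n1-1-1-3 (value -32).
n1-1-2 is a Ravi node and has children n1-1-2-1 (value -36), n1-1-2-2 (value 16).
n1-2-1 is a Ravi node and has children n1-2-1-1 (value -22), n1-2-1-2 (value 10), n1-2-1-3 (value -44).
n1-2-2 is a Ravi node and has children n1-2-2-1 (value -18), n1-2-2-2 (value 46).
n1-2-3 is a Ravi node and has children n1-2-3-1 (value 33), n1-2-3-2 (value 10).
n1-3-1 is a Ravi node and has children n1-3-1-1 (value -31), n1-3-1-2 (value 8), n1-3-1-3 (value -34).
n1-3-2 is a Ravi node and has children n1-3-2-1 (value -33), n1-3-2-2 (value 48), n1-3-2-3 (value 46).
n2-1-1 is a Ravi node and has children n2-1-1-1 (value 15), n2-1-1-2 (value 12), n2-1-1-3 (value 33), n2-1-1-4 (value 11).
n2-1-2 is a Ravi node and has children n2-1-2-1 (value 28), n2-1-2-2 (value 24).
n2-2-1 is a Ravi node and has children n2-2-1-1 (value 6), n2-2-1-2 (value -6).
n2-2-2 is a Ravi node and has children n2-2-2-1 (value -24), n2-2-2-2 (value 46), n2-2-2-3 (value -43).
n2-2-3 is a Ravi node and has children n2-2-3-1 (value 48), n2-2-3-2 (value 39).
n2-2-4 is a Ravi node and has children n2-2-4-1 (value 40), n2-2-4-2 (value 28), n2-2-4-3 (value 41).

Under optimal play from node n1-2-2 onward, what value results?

-18

n1-2-2 (Ravi): min(-18, 46) = -18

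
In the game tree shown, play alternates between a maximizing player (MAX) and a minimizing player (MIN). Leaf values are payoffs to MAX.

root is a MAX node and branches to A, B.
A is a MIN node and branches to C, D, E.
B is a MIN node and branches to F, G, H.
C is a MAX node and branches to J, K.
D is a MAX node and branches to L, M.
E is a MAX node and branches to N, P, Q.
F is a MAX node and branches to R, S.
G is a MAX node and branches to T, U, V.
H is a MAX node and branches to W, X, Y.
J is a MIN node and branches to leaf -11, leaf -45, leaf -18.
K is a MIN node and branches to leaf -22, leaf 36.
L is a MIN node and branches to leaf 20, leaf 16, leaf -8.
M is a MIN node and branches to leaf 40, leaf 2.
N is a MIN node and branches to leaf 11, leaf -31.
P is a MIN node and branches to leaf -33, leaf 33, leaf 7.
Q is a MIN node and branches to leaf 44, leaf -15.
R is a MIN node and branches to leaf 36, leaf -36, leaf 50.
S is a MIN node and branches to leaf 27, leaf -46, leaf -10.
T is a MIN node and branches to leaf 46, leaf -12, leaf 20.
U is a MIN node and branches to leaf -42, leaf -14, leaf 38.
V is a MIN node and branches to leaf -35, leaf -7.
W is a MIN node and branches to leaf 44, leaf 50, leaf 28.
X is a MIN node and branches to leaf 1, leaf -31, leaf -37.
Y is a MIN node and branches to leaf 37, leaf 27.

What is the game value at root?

J (MIN): min(-11, -45, -18) = -45
K (MIN): min(-22, 36) = -22
C (MAX): max(-45, -22) = -22
L (MIN): min(20, 16, -8) = -8
M (MIN): min(40, 2) = 2
D (MAX): max(-8, 2) = 2
N (MIN): min(11, -31) = -31
P (MIN): min(-33, 33, 7) = -33
Q (MIN): min(44, -15) = -15
E (MAX): max(-31, -33, -15) = -15
A (MIN): min(-22, 2, -15) = -22
R (MIN): min(36, -36, 50) = -36
S (MIN): min(27, -46, -10) = -46
F (MAX): max(-36, -46) = -36
T (MIN): min(46, -12, 20) = -12
U (MIN): min(-42, -14, 38) = -42
V (MIN): min(-35, -7) = -35
G (MAX): max(-12, -42, -35) = -12
W (MIN): min(44, 50, 28) = 28
X (MIN): min(1, -31, -37) = -37
Y (MIN): min(37, 27) = 27
H (MAX): max(28, -37, 27) = 28
B (MIN): min(-36, -12, 28) = -36
root (MAX): max(-22, -36) = -22

-22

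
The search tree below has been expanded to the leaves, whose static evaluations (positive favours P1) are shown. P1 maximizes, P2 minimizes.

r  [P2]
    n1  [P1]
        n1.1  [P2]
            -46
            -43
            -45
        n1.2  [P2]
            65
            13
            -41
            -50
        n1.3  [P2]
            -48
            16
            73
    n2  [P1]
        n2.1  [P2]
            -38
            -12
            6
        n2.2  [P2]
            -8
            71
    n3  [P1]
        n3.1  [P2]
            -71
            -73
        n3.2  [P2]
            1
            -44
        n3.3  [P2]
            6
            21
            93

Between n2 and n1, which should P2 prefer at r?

n1

n2.1 (P2): min(-38, -12, 6) = -38
n2.2 (P2): min(-8, 71) = -8
n2 (P1): max(-38, -8) = -8
n1.1 (P2): min(-46, -43, -45) = -46
n1.2 (P2): min(65, 13, -41, -50) = -50
n1.3 (P2): min(-48, 16, 73) = -48
n1 (P1): max(-46, -50, -48) = -46
P2 prefers the lower value; n2=-8, n1=-46. n1 is better since -46 < -8.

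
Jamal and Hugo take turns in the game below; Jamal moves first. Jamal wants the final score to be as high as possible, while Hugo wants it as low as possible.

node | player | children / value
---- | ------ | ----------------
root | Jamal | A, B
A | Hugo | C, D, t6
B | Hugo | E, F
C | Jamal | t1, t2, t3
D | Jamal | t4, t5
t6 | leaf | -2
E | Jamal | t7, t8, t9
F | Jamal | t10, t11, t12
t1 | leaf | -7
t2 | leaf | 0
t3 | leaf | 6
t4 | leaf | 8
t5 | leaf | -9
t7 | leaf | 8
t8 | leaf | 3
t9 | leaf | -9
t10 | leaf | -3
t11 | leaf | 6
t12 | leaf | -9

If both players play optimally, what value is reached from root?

6

C (Jamal): max(-7, 0, 6) = 6
D (Jamal): max(8, -9) = 8
A (Hugo): min(6, 8, -2) = -2
E (Jamal): max(8, 3, -9) = 8
F (Jamal): max(-3, 6, -9) = 6
B (Hugo): min(8, 6) = 6
root (Jamal): max(-2, 6) = 6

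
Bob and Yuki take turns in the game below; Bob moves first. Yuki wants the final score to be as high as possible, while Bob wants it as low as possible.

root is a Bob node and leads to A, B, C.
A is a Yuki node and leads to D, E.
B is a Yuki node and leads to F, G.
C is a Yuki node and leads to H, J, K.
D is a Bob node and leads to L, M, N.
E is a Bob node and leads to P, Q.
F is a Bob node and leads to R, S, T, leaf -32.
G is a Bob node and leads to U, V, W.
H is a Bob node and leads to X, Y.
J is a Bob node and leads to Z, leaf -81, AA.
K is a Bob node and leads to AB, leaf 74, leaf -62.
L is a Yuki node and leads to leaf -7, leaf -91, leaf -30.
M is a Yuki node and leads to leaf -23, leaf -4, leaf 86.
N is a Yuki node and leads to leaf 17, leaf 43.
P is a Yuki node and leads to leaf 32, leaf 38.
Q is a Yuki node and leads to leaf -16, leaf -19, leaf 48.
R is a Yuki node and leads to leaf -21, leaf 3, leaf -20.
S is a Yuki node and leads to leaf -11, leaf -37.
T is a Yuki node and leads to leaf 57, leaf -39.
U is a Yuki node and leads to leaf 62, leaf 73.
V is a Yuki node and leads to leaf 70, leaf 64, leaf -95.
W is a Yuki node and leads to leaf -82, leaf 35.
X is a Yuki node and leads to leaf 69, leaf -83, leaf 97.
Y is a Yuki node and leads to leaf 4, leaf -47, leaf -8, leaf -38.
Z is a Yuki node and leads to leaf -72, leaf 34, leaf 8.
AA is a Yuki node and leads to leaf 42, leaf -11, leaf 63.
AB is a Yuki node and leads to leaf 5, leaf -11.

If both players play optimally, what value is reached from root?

L (Yuki): max(-7, -91, -30) = -7
M (Yuki): max(-23, -4, 86) = 86
N (Yuki): max(17, 43) = 43
D (Bob): min(-7, 86, 43) = -7
P (Yuki): max(32, 38) = 38
Q (Yuki): max(-16, -19, 48) = 48
E (Bob): min(38, 48) = 38
A (Yuki): max(-7, 38) = 38
R (Yuki): max(-21, 3, -20) = 3
S (Yuki): max(-11, -37) = -11
T (Yuki): max(57, -39) = 57
F (Bob): min(3, -11, 57, -32) = -32
U (Yuki): max(62, 73) = 73
V (Yuki): max(70, 64, -95) = 70
W (Yuki): max(-82, 35) = 35
G (Bob): min(73, 70, 35) = 35
B (Yuki): max(-32, 35) = 35
X (Yuki): max(69, -83, 97) = 97
Y (Yuki): max(4, -47, -8, -38) = 4
H (Bob): min(97, 4) = 4
Z (Yuki): max(-72, 34, 8) = 34
AA (Yuki): max(42, -11, 63) = 63
J (Bob): min(34, -81, 63) = -81
AB (Yuki): max(5, -11) = 5
K (Bob): min(5, 74, -62) = -62
C (Yuki): max(4, -81, -62) = 4
root (Bob): min(38, 35, 4) = 4

4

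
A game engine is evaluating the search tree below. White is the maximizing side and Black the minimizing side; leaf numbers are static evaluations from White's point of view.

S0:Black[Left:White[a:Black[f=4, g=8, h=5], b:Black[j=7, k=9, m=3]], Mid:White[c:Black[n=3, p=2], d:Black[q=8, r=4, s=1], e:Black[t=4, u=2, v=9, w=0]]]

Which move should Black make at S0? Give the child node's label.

Mid

a (Black): min(4, 8, 5) = 4
b (Black): min(7, 9, 3) = 3
Left (White): max(4, 3) = 4
c (Black): min(3, 2) = 2
d (Black): min(8, 4, 1) = 1
e (Black): min(4, 2, 9, 0) = 0
Mid (White): max(2, 1, 0) = 2
S0 (Black): min(4, 2) = 2
Black at S0 wants the lowest of {Left=4, Mid=2}, so chooses Mid.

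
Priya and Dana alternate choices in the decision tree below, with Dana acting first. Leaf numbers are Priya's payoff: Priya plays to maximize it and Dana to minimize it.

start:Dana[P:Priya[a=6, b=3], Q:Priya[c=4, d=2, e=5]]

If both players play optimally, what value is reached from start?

5

P (Priya): max(6, 3) = 6
Q (Priya): max(4, 2, 5) = 5
start (Dana): min(6, 5) = 5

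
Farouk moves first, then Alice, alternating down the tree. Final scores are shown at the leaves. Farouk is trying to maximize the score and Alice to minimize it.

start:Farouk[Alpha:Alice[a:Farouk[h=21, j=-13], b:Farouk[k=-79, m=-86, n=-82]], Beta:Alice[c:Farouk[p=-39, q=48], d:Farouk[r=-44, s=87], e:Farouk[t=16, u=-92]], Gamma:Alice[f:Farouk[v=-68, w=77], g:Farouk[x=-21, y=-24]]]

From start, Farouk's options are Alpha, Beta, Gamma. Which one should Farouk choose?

Beta

a (Farouk): max(21, -13) = 21
b (Farouk): max(-79, -86, -82) = -79
Alpha (Alice): min(21, -79) = -79
c (Farouk): max(-39, 48) = 48
d (Farouk): max(-44, 87) = 87
e (Farouk): max(16, -92) = 16
Beta (Alice): min(48, 87, 16) = 16
f (Farouk): max(-68, 77) = 77
g (Farouk): max(-21, -24) = -21
Gamma (Alice): min(77, -21) = -21
start (Farouk): max(-79, 16, -21) = 16
Farouk at start wants the highest of {Alpha=-79, Beta=16, Gamma=-21}, so chooses Beta.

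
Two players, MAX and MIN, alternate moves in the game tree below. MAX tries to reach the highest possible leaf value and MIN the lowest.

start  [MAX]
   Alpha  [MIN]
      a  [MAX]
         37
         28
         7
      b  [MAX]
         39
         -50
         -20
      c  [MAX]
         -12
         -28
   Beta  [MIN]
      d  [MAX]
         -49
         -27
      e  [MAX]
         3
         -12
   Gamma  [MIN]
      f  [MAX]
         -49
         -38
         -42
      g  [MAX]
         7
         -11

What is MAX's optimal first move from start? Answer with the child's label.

Alpha

a (MAX): max(37, 28, 7) = 37
b (MAX): max(39, -50, -20) = 39
c (MAX): max(-12, -28) = -12
Alpha (MIN): min(37, 39, -12) = -12
d (MAX): max(-49, -27) = -27
e (MAX): max(3, -12) = 3
Beta (MIN): min(-27, 3) = -27
f (MAX): max(-49, -38, -42) = -38
g (MAX): max(7, -11) = 7
Gamma (MIN): min(-38, 7) = -38
start (MAX): max(-12, -27, -38) = -12
MAX at start wants the highest of {Alpha=-12, Beta=-27, Gamma=-38}, so chooses Alpha.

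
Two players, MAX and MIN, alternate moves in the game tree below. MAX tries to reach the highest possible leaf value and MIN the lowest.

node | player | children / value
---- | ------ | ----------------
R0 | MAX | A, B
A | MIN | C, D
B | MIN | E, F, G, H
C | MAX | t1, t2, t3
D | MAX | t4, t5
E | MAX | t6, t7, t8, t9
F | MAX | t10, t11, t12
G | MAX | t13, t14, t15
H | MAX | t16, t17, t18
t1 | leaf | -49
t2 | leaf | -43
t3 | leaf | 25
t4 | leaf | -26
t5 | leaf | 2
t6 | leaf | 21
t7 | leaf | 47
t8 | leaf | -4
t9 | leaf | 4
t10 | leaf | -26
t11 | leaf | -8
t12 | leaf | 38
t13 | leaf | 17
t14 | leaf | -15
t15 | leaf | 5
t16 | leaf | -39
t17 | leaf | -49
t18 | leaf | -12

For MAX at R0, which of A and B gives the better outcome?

C (MAX): max(-49, -43, 25) = 25
D (MAX): max(-26, 2) = 2
A (MIN): min(25, 2) = 2
E (MAX): max(21, 47, -4, 4) = 47
F (MAX): max(-26, -8, 38) = 38
G (MAX): max(17, -15, 5) = 17
H (MAX): max(-39, -49, -12) = -12
B (MIN): min(47, 38, 17, -12) = -12
MAX prefers the higher value; A=2, B=-12. A is better since 2 > -12.

A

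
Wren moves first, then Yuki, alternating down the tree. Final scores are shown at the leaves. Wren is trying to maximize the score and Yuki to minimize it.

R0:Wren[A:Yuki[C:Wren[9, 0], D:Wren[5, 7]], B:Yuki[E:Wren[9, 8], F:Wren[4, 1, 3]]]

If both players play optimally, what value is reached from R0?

C (Wren): max(9, 0) = 9
D (Wren): max(5, 7) = 7
A (Yuki): min(9, 7) = 7
E (Wren): max(9, 8) = 9
F (Wren): max(4, 1, 3) = 4
B (Yuki): min(9, 4) = 4
R0 (Wren): max(7, 4) = 7

7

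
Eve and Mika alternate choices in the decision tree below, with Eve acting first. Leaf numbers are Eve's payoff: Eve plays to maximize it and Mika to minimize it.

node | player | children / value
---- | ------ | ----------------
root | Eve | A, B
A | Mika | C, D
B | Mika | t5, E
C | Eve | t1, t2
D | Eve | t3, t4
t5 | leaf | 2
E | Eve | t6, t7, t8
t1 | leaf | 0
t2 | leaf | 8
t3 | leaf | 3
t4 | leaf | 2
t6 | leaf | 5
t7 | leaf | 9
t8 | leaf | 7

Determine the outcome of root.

C (Eve): max(0, 8) = 8
D (Eve): max(3, 2) = 3
A (Mika): min(8, 3) = 3
E (Eve): max(5, 9, 7) = 9
B (Mika): min(2, 9) = 2
root (Eve): max(3, 2) = 3

3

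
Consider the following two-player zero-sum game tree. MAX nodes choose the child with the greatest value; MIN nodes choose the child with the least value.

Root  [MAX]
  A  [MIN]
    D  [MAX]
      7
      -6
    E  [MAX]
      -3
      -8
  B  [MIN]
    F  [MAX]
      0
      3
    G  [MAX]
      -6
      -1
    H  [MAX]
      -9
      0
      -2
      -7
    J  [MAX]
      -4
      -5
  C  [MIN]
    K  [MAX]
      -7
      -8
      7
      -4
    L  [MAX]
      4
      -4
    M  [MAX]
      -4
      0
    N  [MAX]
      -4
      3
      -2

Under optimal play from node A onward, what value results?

-3

D (MAX): max(7, -6) = 7
E (MAX): max(-3, -8) = -3
A (MIN): min(7, -3) = -3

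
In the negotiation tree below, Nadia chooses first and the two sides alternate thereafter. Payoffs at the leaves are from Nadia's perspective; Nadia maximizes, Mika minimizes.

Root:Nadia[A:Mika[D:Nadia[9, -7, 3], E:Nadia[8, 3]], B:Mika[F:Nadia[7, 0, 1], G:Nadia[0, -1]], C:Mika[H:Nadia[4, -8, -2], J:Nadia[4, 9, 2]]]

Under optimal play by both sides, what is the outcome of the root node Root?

D (Nadia): max(9, -7, 3) = 9
E (Nadia): max(8, 3) = 8
A (Mika): min(9, 8) = 8
F (Nadia): max(7, 0, 1) = 7
G (Nadia): max(0, -1) = 0
B (Mika): min(7, 0) = 0
H (Nadia): max(4, -8, -2) = 4
J (Nadia): max(4, 9, 2) = 9
C (Mika): min(4, 9) = 4
Root (Nadia): max(8, 0, 4) = 8

8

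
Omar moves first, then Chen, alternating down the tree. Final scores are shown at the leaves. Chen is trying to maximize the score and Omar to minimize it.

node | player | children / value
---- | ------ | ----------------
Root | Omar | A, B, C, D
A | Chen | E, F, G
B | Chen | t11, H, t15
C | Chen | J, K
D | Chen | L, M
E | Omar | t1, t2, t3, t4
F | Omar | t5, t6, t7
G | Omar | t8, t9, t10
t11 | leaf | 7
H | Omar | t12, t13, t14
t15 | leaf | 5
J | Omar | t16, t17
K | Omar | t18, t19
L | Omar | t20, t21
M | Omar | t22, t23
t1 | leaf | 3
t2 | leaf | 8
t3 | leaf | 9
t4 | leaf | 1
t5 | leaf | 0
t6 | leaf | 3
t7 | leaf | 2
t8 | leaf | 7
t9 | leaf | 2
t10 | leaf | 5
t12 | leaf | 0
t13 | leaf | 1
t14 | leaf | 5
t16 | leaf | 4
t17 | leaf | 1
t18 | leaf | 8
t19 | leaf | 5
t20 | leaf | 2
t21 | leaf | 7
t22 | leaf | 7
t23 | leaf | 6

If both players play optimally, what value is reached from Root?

2

E (Omar): min(3, 8, 9, 1) = 1
F (Omar): min(0, 3, 2) = 0
G (Omar): min(7, 2, 5) = 2
A (Chen): max(1, 0, 2) = 2
H (Omar): min(0, 1, 5) = 0
B (Chen): max(7, 0, 5) = 7
J (Omar): min(4, 1) = 1
K (Omar): min(8, 5) = 5
C (Chen): max(1, 5) = 5
L (Omar): min(2, 7) = 2
M (Omar): min(7, 6) = 6
D (Chen): max(2, 6) = 6
Root (Omar): min(2, 7, 5, 6) = 2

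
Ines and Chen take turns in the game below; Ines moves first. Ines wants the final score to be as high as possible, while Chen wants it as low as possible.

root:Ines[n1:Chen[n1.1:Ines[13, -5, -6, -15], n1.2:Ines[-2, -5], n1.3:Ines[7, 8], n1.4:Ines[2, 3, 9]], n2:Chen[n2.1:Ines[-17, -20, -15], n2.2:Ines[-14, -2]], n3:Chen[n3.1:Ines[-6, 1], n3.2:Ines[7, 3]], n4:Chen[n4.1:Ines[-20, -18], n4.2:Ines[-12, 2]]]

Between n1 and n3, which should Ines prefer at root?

n1.1 (Ines): max(13, -5, -6, -15) = 13
n1.2 (Ines): max(-2, -5) = -2
n1.3 (Ines): max(7, 8) = 8
n1.4 (Ines): max(2, 3, 9) = 9
n1 (Chen): min(13, -2, 8, 9) = -2
n3.1 (Ines): max(-6, 1) = 1
n3.2 (Ines): max(7, 3) = 7
n3 (Chen): min(1, 7) = 1
Ines prefers the higher value; n1=-2, n3=1. n3 is better since 1 > -2.

n3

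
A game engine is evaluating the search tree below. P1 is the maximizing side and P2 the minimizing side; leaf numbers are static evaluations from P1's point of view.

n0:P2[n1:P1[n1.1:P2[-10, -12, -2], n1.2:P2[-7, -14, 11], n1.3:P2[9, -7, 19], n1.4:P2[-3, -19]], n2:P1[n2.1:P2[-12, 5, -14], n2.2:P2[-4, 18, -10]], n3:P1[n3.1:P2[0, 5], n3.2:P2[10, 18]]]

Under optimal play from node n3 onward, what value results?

10

n3.1 (P2): min(0, 5) = 0
n3.2 (P2): min(10, 18) = 10
n3 (P1): max(0, 10) = 10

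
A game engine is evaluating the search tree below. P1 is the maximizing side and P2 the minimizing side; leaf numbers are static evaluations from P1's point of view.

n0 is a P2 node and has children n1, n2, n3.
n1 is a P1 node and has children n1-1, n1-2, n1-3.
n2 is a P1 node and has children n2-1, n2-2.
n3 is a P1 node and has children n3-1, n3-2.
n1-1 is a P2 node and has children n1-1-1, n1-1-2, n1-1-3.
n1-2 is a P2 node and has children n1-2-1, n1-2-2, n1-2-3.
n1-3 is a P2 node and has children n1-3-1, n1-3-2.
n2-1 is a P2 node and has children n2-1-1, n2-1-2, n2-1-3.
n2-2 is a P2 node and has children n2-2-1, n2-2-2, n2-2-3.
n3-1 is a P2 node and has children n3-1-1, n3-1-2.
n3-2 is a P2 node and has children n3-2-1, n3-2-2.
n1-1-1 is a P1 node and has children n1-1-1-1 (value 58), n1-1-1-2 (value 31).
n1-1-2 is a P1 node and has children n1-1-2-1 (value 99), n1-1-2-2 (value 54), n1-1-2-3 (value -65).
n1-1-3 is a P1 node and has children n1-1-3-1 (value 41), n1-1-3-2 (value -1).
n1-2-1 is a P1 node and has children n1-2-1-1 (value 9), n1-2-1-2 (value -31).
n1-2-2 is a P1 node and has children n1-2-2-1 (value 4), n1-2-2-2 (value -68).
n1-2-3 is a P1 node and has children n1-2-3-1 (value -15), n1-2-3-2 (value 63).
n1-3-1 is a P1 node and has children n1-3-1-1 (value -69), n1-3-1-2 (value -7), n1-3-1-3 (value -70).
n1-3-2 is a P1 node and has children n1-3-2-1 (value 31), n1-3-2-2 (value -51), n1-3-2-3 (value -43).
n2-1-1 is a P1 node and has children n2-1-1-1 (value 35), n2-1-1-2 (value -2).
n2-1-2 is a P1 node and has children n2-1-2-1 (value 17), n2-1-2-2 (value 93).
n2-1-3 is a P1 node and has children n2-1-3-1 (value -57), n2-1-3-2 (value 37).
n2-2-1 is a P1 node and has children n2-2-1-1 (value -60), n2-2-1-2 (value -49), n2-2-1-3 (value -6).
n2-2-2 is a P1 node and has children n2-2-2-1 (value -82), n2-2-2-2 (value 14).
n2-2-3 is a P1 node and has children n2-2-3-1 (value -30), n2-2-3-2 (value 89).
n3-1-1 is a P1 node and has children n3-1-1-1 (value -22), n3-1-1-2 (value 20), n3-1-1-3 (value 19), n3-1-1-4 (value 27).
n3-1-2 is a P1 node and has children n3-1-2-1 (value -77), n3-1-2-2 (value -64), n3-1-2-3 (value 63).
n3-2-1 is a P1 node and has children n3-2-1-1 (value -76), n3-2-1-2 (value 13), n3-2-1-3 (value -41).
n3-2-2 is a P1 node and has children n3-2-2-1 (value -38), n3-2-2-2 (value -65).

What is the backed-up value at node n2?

n2-1-1 (P1): max(35, -2) = 35
n2-1-2 (P1): max(17, 93) = 93
n2-1-3 (P1): max(-57, 37) = 37
n2-1 (P2): min(35, 93, 37) = 35
n2-2-1 (P1): max(-60, -49, -6) = -6
n2-2-2 (P1): max(-82, 14) = 14
n2-2-3 (P1): max(-30, 89) = 89
n2-2 (P2): min(-6, 14, 89) = -6
n2 (P1): max(35, -6) = 35

35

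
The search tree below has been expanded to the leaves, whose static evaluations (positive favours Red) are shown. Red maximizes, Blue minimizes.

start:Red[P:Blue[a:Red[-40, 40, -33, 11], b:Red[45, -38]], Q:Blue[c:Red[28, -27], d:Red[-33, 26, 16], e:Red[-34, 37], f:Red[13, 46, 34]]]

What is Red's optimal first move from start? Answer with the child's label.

P

a (Red): max(-40, 40, -33, 11) = 40
b (Red): max(45, -38) = 45
P (Blue): min(40, 45) = 40
c (Red): max(28, -27) = 28
d (Red): max(-33, 26, 16) = 26
e (Red): max(-34, 37) = 37
f (Red): max(13, 46, 34) = 46
Q (Blue): min(28, 26, 37, 46) = 26
start (Red): max(40, 26) = 40
Red at start wants the highest of {P=40, Q=26}, so chooses P.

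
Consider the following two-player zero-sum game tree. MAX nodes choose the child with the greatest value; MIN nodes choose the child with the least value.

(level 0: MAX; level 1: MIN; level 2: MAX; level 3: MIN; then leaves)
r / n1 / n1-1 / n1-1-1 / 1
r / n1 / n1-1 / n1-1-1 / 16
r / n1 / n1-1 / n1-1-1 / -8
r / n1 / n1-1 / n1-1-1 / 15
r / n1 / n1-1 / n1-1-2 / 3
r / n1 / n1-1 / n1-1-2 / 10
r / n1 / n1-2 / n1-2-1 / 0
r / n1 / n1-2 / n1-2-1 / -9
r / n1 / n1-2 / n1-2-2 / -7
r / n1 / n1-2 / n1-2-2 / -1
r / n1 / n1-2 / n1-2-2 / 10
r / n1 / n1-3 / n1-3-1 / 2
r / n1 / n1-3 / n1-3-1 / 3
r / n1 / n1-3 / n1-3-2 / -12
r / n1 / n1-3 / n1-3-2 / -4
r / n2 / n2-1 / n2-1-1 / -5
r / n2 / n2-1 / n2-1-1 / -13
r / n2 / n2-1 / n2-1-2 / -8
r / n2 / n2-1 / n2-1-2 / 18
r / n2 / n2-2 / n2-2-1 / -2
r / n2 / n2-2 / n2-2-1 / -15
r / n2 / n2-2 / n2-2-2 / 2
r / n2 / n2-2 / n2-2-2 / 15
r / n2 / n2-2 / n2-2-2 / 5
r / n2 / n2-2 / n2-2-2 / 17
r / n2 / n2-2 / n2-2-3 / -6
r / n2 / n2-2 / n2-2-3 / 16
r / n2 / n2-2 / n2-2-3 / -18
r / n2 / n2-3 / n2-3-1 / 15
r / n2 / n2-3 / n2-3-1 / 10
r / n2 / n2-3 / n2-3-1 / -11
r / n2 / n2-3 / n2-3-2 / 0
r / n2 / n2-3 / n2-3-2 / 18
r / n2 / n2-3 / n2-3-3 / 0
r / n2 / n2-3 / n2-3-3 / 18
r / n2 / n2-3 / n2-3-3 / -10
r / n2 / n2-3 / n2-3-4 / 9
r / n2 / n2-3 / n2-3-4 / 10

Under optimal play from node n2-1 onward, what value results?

n2-1-1 (MIN): min(-5, -13) = -13
n2-1-2 (MIN): min(-8, 18) = -8
n2-1 (MAX): max(-13, -8) = -8

-8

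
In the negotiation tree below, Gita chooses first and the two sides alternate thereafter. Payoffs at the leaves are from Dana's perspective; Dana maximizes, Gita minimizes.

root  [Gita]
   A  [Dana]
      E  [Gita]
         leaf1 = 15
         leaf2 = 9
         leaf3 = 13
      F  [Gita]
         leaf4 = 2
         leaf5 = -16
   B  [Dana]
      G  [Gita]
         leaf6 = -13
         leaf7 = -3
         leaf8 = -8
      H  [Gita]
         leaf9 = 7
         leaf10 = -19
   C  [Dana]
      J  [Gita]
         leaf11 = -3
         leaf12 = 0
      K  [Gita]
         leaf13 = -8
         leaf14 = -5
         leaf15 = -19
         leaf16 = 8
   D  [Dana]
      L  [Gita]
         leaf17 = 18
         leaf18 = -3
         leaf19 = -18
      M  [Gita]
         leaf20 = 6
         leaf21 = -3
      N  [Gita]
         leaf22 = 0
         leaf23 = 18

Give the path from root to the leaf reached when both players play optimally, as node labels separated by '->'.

root -> B -> G -> leaf6

E (Gita): min(15, 9, 13) = 9
F (Gita): min(2, -16) = -16
A (Dana): max(9, -16) = 9
G (Gita): min(-13, -3, -8) = -13
H (Gita): min(7, -19) = -19
B (Dana): max(-13, -19) = -13
J (Gita): min(-3, 0) = -3
K (Gita): min(-8, -5, -19, 8) = -19
C (Dana): max(-3, -19) = -3
L (Gita): min(18, -3, -18) = -18
M (Gita): min(6, -3) = -3
N (Gita): min(0, 18) = 0
D (Dana): max(-18, -3, 0) = 0
root (Gita): min(9, -13, -3, 0) = -13
At root, Gita picks B (lowest: -13).
At B, Dana picks G (highest: -13).
At G, Gita picks leaf6 (lowest: -13).
Terminal value -13.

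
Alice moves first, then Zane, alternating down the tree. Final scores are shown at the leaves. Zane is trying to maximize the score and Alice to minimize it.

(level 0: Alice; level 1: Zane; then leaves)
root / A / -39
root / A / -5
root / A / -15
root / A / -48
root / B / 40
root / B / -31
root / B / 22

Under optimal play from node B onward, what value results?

40

B (Zane): max(40, -31, 22) = 40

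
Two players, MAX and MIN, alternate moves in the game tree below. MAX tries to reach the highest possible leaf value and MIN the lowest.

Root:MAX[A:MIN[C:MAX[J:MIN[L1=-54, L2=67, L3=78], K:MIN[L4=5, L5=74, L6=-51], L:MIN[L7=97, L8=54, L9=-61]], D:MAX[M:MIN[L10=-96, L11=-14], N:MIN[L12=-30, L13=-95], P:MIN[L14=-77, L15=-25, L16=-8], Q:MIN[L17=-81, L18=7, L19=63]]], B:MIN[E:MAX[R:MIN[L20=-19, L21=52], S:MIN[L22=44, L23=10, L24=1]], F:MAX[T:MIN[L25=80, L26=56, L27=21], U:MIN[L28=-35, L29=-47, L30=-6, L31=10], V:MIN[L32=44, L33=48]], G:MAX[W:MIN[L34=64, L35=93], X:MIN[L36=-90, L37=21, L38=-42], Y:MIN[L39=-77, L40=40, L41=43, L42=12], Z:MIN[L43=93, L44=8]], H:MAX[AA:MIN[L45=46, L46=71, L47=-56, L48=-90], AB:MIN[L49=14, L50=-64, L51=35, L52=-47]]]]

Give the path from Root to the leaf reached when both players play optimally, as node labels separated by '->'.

J (MIN): min(-54, 67, 78) = -54
K (MIN): min(5, 74, -51) = -51
L (MIN): min(97, 54, -61) = -61
C (MAX): max(-54, -51, -61) = -51
M (MIN): min(-96, -14) = -96
N (MIN): min(-30, -95) = -95
P (MIN): min(-77, -25, -8) = -77
Q (MIN): min(-81, 7, 63) = -81
D (MAX): max(-96, -95, -77, -81) = -77
A (MIN): min(-51, -77) = -77
R (MIN): min(-19, 52) = -19
S (MIN): min(44, 10, 1) = 1
E (MAX): max(-19, 1) = 1
T (MIN): min(80, 56, 21) = 21
U (MIN): min(-35, -47, -6, 10) = -47
V (MIN): min(44, 48) = 44
F (MAX): max(21, -47, 44) = 44
W (MIN): min(64, 93) = 64
X (MIN): min(-90, 21, -42) = -90
Y (MIN): min(-77, 40, 43, 12) = -77
Z (MIN): min(93, 8) = 8
G (MAX): max(64, -90, -77, 8) = 64
AA (MIN): min(46, 71, -56, -90) = -90
AB (MIN): min(14, -64, 35, -47) = -64
H (MAX): max(-90, -64) = -64
B (MIN): min(1, 44, 64, -64) = -64
Root (MAX): max(-77, -64) = -64
At Root, MAX picks B (highest: -64).
At B, MIN picks H (lowest: -64).
At H, MAX picks AB (highest: -64).
At AB, MIN picks L50 (lowest: -64).
Terminal value -64.

Root -> B -> H -> AB -> L50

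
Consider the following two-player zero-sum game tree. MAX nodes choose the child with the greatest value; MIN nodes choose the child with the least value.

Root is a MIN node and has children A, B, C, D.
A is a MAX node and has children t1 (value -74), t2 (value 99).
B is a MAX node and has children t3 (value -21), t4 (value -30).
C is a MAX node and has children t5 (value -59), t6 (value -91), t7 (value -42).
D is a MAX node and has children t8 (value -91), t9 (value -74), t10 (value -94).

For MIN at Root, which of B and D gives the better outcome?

D

B (MAX): max(-21, -30) = -21
D (MAX): max(-91, -74, -94) = -74
MIN prefers the lower value; B=-21, D=-74. D is better since -74 < -21.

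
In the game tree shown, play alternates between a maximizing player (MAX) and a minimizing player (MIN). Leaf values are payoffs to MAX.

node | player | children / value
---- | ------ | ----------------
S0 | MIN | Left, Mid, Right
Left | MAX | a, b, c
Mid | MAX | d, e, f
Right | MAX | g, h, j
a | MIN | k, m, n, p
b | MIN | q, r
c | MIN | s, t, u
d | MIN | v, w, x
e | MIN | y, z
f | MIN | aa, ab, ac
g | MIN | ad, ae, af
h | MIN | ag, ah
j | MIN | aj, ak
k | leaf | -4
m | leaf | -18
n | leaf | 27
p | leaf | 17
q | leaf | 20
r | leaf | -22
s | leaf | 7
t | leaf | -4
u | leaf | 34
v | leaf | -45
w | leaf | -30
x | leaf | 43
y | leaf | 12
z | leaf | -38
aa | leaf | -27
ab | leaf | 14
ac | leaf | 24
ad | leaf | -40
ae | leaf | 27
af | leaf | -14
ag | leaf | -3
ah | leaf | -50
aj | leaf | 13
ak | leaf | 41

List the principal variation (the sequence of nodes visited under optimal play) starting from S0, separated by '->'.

S0 -> Mid -> f -> aa

a (MIN): min(-4, -18, 27, 17) = -18
b (MIN): min(20, -22) = -22
c (MIN): min(7, -4, 34) = -4
Left (MAX): max(-18, -22, -4) = -4
d (MIN): min(-45, -30, 43) = -45
e (MIN): min(12, -38) = -38
f (MIN): min(-27, 14, 24) = -27
Mid (MAX): max(-45, -38, -27) = -27
g (MIN): min(-40, 27, -14) = -40
h (MIN): min(-3, -50) = -50
j (MIN): min(13, 41) = 13
Right (MAX): max(-40, -50, 13) = 13
S0 (MIN): min(-4, -27, 13) = -27
At S0, MIN picks Mid (lowest: -27).
At Mid, MAX picks f (highest: -27).
At f, MIN picks aa (lowest: -27).
Terminal value -27.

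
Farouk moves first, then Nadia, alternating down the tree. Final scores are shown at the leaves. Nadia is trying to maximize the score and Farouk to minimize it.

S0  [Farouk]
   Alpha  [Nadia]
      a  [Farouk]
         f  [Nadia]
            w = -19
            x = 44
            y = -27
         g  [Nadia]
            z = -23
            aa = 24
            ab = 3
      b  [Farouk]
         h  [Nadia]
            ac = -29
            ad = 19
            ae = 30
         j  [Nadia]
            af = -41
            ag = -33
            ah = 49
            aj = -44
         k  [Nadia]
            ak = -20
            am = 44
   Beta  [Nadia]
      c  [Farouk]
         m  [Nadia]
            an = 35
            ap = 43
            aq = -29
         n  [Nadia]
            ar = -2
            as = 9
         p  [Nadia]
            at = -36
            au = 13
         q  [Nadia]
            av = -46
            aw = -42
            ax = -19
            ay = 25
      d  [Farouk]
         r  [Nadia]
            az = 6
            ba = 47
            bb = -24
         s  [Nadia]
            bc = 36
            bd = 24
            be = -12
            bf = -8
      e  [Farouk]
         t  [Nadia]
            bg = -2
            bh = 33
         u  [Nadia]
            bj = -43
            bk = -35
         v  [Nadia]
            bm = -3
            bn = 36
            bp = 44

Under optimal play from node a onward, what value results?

f (Nadia): max(-19, 44, -27) = 44
g (Nadia): max(-23, 24, 3) = 24
a (Farouk): min(44, 24) = 24

24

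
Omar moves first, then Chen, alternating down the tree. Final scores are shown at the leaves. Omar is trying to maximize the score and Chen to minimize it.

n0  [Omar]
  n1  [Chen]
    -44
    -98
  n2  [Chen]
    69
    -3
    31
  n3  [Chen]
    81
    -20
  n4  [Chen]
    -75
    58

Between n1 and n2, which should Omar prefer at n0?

n1 (Chen): min(-44, -98) = -98
n2 (Chen): min(69, -3, 31) = -3
Omar prefers the higher value; n1=-98, n2=-3. n2 is better since -3 > -98.

n2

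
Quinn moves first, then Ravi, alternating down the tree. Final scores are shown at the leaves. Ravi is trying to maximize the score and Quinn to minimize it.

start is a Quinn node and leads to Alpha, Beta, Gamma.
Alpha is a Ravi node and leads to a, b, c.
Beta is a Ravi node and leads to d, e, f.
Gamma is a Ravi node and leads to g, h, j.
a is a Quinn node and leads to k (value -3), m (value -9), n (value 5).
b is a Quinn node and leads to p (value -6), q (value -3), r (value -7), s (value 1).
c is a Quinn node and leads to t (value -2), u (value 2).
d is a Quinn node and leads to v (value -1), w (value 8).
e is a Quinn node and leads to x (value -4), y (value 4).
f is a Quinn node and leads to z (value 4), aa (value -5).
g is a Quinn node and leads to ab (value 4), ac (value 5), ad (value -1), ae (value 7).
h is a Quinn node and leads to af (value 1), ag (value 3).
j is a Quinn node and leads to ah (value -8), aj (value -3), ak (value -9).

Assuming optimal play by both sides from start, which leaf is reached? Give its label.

t

a (Quinn): min(-3, -9, 5) = -9
b (Quinn): min(-6, -3, -7, 1) = -7
c (Quinn): min(-2, 2) = -2
Alpha (Ravi): max(-9, -7, -2) = -2
d (Quinn): min(-1, 8) = -1
e (Quinn): min(-4, 4) = -4
f (Quinn): min(4, -5) = -5
Beta (Ravi): max(-1, -4, -5) = -1
g (Quinn): min(4, 5, -1, 7) = -1
h (Quinn): min(1, 3) = 1
j (Quinn): min(-8, -3, -9) = -9
Gamma (Ravi): max(-1, 1, -9) = 1
start (Quinn): min(-2, -1, 1) = -2
At start, Quinn picks Alpha (lowest: -2).
At Alpha, Ravi picks c (highest: -2).
At c, Quinn picks t (lowest: -2).
Terminal value -2.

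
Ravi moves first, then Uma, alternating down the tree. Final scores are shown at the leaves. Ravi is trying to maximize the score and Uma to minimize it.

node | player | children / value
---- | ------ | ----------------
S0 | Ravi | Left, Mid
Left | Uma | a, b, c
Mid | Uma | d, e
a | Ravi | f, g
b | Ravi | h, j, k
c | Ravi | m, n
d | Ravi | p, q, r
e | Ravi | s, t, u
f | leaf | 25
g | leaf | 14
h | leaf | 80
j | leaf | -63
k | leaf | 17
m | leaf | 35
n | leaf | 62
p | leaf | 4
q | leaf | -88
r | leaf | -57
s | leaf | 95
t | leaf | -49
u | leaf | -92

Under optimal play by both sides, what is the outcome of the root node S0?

a (Ravi): max(25, 14) = 25
b (Ravi): max(80, -63, 17) = 80
c (Ravi): max(35, 62) = 62
Left (Uma): min(25, 80, 62) = 25
d (Ravi): max(4, -88, -57) = 4
e (Ravi): max(95, -49, -92) = 95
Mid (Uma): min(4, 95) = 4
S0 (Ravi): max(25, 4) = 25

25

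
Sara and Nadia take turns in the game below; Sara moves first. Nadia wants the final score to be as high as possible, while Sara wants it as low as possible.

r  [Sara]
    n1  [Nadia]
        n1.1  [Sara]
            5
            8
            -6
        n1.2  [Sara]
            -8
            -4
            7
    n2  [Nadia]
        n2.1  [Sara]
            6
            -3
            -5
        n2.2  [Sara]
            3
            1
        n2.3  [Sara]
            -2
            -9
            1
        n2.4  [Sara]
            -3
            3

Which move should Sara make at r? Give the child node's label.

n1

n1.1 (Sara): min(5, 8, -6) = -6
n1.2 (Sara): min(-8, -4, 7) = -8
n1 (Nadia): max(-6, -8) = -6
n2.1 (Sara): min(6, -3, -5) = -5
n2.2 (Sara): min(3, 1) = 1
n2.3 (Sara): min(-2, -9, 1) = -9
n2.4 (Sara): min(-3, 3) = -3
n2 (Nadia): max(-5, 1, -9, -3) = 1
r (Sara): min(-6, 1) = -6
Sara at r wants the lowest of {n1=-6, n2=1}, so chooses n1.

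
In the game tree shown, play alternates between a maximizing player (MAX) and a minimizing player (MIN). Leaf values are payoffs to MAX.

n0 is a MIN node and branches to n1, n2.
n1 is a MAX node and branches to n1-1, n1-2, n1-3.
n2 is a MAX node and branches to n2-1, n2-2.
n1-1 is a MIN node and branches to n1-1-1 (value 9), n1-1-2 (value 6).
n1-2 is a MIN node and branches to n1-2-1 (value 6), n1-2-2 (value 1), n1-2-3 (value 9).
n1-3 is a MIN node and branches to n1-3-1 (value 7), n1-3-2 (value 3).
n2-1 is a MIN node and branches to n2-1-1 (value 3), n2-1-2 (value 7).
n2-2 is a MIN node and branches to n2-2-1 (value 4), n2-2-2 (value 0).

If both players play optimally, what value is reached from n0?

n1-1 (MIN): min(9, 6) = 6
n1-2 (MIN): min(6, 1, 9) = 1
n1-3 (MIN): min(7, 3) = 3
n1 (MAX): max(6, 1, 3) = 6
n2-1 (MIN): min(3, 7) = 3
n2-2 (MIN): min(4, 0) = 0
n2 (MAX): max(3, 0) = 3
n0 (MIN): min(6, 3) = 3

3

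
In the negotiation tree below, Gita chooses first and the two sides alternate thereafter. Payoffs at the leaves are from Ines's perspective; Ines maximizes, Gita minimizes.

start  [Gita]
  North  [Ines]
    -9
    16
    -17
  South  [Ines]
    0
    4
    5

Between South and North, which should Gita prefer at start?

South (Ines): max(0, 4, 5) = 5
North (Ines): max(-9, 16, -17) = 16
Gita prefers the lower value; South=5, North=16. South is better since 5 < 16.

South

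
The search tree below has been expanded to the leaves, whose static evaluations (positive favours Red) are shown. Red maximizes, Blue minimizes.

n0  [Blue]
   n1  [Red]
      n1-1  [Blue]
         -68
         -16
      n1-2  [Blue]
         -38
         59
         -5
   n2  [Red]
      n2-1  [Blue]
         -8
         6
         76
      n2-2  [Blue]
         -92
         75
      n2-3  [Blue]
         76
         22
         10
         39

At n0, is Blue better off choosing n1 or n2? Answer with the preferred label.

n1

n1-1 (Blue): min(-68, -16) = -68
n1-2 (Blue): min(-38, 59, -5) = -38
n1 (Red): max(-68, -38) = -38
n2-1 (Blue): min(-8, 6, 76) = -8
n2-2 (Blue): min(-92, 75) = -92
n2-3 (Blue): min(76, 22, 10, 39) = 10
n2 (Red): max(-8, -92, 10) = 10
Blue prefers the lower value; n1=-38, n2=10. n1 is better since -38 < 10.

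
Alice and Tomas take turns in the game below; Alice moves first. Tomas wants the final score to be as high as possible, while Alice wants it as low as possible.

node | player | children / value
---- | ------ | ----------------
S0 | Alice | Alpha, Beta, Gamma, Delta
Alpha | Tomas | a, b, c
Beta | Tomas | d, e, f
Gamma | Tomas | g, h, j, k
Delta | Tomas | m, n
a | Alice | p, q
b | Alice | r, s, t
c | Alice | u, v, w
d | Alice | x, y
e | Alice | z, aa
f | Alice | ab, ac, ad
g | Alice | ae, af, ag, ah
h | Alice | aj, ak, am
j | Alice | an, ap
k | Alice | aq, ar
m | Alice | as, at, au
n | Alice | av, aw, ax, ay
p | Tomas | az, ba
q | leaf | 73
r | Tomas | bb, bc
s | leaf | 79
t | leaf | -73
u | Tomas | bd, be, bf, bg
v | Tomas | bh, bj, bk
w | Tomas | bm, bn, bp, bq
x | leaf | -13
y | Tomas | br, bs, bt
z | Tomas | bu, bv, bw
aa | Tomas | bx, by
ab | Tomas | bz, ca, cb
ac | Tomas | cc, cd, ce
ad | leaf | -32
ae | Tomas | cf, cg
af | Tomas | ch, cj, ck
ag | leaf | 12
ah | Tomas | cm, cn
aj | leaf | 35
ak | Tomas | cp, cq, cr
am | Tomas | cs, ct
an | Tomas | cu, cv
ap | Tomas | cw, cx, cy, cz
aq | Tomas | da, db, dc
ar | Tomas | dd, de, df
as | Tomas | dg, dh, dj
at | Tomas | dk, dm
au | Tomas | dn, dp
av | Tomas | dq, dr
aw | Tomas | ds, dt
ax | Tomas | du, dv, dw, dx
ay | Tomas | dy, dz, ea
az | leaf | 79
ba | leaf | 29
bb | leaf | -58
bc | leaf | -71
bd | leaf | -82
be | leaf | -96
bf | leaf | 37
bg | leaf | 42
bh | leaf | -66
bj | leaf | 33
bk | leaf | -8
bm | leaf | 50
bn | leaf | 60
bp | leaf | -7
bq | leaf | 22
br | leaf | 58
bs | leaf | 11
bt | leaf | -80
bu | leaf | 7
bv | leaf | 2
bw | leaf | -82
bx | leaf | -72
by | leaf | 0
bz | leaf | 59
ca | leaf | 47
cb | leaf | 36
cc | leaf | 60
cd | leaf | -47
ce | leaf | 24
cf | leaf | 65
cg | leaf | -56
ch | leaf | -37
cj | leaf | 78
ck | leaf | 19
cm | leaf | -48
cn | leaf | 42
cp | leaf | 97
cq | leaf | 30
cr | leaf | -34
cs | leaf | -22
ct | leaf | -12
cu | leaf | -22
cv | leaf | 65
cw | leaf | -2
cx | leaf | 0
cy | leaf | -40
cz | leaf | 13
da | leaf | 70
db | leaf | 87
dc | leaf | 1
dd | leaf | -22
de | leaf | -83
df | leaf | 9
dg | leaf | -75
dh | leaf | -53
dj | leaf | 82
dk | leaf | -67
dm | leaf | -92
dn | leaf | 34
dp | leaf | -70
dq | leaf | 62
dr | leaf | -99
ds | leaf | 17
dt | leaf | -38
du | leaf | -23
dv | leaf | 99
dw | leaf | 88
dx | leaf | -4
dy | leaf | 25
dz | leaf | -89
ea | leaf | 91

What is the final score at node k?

aq (Tomas): max(70, 87, 1) = 87
ar (Tomas): max(-22, -83, 9) = 9
k (Alice): min(87, 9) = 9

9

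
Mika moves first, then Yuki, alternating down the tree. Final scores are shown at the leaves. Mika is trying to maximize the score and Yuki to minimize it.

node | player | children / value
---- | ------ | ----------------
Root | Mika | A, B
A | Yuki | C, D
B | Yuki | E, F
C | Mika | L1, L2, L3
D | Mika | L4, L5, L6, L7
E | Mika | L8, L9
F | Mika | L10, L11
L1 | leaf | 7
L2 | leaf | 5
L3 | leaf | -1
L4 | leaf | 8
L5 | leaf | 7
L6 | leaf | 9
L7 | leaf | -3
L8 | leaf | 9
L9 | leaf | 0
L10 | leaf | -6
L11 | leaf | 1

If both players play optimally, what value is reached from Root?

7

C (Mika): max(7, 5, -1) = 7
D (Mika): max(8, 7, 9, -3) = 9
A (Yuki): min(7, 9) = 7
E (Mika): max(9, 0) = 9
F (Mika): max(-6, 1) = 1
B (Yuki): min(9, 1) = 1
Root (Mika): max(7, 1) = 7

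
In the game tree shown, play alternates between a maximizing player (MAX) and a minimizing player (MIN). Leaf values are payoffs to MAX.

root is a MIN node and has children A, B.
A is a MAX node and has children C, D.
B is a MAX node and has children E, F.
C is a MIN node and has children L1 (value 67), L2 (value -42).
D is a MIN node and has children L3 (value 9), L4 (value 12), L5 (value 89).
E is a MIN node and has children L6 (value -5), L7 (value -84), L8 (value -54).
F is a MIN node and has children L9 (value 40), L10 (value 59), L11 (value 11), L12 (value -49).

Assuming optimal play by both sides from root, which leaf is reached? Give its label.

L12

C (MIN): min(67, -42) = -42
D (MIN): min(9, 12, 89) = 9
A (MAX): max(-42, 9) = 9
E (MIN): min(-5, -84, -54) = -84
F (MIN): min(40, 59, 11, -49) = -49
B (MAX): max(-84, -49) = -49
root (MIN): min(9, -49) = -49
At root, MIN picks B (lowest: -49).
At B, MAX picks F (highest: -49).
At F, MIN picks L12 (lowest: -49).
Terminal value -49.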